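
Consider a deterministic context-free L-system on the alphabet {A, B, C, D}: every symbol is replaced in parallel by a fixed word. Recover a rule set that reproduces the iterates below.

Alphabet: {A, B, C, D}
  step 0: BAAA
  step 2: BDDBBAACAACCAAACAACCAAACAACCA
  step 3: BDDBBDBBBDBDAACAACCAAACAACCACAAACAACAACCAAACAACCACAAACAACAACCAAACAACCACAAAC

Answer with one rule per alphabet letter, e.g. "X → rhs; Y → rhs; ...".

  step 2 ⇒ step 3: BDDBBAACAACCAAACAACCAAACAACCA ⇒ BD·DBB·DBB·BD·BD·AAC·AAC·CA·AAC·AAC·CA·CA·AAC·AAC·AAC·CA·AAC·AAC·CA·CA·AAC·AAC·AAC·CA·AAC·AAC·CA·CA·AAC
    A ↦ AAC
    B ↦ BD
    C ↦ CA
    D ↦ DBB

A->AAC, B->BD, C->CA, D->DBB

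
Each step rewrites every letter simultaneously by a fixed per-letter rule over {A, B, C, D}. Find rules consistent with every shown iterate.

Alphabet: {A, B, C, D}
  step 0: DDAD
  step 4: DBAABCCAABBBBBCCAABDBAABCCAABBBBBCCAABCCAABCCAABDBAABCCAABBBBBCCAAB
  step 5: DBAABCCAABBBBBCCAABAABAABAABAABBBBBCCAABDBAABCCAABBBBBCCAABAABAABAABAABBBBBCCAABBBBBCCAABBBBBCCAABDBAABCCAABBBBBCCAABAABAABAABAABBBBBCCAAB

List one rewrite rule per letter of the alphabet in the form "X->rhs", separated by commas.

A->C, B->AAB, C->BB, D->DB

  step 4 ⇒ step 5: DBAABCCAABBBBBCCAABDBAABCCAABBBBBCCAABCCAABCCAABDBAABCCAABBBBBCCAAB ⇒ DB·AAB·C·C·AAB·BB·BB·C·C·AAB·AAB·AAB·AAB·AAB·BB·BB·C·C·AAB·DB·AAB·C·C·AAB·BB·BB·C·C·AAB·AAB·AAB·AAB·AAB·BB·BB·C·C·AAB·BB·BB·C·C·AAB·BB·BB·C·C·AAB·DB·AAB·C·C·AAB·BB·BB·C·C·AAB·AAB·AAB·AAB·AAB·BB·BB·C·C·AAB
    A ↦ C
    B ↦ AAB
    C ↦ BB
    D ↦ DB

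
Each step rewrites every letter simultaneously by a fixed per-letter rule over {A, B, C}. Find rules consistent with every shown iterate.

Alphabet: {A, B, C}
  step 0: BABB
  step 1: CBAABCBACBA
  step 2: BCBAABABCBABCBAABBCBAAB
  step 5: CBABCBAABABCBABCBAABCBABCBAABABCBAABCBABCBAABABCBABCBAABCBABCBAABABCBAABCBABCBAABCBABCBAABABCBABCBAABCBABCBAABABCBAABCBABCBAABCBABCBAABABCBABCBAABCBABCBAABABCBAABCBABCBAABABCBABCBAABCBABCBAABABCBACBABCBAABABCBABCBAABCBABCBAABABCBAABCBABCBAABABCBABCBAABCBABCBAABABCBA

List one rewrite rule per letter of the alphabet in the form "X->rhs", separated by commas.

  step 1 ⇒ step 2: CBAABCBACBA ⇒ B·CBA·AB·AB·CBA·B·CBA·AB·B·CBA·AB
    A ↦ AB
    B ↦ CBA
    C ↦ B

A->AB, B->CBA, C->B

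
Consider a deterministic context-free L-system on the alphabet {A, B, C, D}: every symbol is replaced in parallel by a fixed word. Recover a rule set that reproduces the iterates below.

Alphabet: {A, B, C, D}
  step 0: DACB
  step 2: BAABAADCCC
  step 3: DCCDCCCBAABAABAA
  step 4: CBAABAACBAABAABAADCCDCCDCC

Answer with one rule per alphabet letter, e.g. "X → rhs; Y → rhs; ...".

  step 3 ⇒ step 4: DCCDCCCBAABAABAA ⇒ C·BAA·BAA·C·BAA·BAA·BAA·D·C·C·D·C·C·D·C·C
    A ↦ C
    B ↦ D
    C ↦ BAA
    D ↦ C

A->C, B->D, C->BAA, D->C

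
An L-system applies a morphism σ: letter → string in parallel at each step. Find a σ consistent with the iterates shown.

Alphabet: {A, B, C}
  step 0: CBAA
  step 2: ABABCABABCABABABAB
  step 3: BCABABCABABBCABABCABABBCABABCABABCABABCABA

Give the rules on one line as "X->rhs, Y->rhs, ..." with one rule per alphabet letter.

  step 2 ⇒ step 3: ABABCABABCABABABAB ⇒ BC·ABA·BC·ABA·B·BC·ABA·BC·ABA·B·BC·ABA·BC·ABA·BC·ABA·BC·ABA
    A ↦ BC
    B ↦ ABA
    C ↦ B

A->BC, B->ABA, C->B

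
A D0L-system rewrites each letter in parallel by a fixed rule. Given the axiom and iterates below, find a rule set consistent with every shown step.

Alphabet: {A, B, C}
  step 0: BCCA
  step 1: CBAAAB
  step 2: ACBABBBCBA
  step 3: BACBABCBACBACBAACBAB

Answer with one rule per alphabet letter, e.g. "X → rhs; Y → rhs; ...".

A->B, B->CBA, C->A

  step 2 ⇒ step 3: ACBABBBCBA ⇒ B·A·CBA·B·CBA·CBA·CBA·A·CBA·B
    A ↦ B
    B ↦ CBA
    C ↦ A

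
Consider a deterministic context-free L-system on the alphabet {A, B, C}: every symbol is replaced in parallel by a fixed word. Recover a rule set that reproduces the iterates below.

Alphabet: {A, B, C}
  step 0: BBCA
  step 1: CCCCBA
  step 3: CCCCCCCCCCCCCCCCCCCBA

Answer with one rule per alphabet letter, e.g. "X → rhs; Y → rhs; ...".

A->BA, B->C, C->CC

  step 0 ⇒ step 1: BBCA ⇒ C·C·CC·BA
    A ↦ BA
    B ↦ C
    C ↦ CC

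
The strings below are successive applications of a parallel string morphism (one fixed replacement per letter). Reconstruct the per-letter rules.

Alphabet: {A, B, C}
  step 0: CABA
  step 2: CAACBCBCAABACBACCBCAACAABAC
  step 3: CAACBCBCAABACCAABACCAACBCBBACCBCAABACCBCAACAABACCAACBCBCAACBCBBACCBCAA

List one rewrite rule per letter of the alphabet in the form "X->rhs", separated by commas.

  step 2 ⇒ step 3: CAACBCBCAABACBACCBCAACAABAC ⇒ CAA·CB·CB·CAA·BAC·CAA·BAC·CAA·CB·CB·BAC·CB·CAA·BAC·CB·CAA·CAA·BAC·CAA·CB·CB·CAA·CB·CB·BAC·CB·CAA
    A ↦ CB
    B ↦ BAC
    C ↦ CAA

A->CB, B->BAC, C->CAA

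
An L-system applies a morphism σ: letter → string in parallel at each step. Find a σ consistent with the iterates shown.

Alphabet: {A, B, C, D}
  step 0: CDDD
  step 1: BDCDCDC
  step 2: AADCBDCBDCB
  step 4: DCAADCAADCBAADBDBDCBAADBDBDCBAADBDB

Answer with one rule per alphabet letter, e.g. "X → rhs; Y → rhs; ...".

A->DB, B->AA, C->B, D->DC

  step 1 ⇒ step 2: BDCDCDC ⇒ AA·DC·B·DC·B·DC·B
    B ↦ AA
    C ↦ B
    D ↦ DC
    A ↦ DB  (constrained at step 2)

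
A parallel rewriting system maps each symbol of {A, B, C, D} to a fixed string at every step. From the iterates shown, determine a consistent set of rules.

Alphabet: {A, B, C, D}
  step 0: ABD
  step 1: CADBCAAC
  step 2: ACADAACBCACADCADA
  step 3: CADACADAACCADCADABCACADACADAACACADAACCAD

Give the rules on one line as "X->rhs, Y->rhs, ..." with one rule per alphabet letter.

  step 2 ⇒ step 3: ACADAACBCACADCADA ⇒ CAD·A·CAD·AAC·CAD·CAD·A·BC·A·CAD·A·CAD·AAC·A·CAD·AAC·CAD
    A ↦ CAD
    B ↦ BC
    C ↦ A
    D ↦ AAC

A->CAD, B->BC, C->A, D->AAC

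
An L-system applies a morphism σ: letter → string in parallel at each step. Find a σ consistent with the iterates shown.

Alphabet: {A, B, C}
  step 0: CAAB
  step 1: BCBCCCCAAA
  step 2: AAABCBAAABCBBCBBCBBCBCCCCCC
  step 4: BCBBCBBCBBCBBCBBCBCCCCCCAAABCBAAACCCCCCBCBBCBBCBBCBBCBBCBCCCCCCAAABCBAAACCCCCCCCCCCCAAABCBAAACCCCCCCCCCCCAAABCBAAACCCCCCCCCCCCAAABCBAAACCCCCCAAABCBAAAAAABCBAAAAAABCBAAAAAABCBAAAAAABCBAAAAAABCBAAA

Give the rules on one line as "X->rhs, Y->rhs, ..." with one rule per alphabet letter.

A->CC, B->AAA, C->BCB

  step 1 ⇒ step 2: BCBCCCCAAA ⇒ AAA·BCB·AAA·BCB·BCB·BCB·BCB·CC·CC·CC
    A ↦ CC
    B ↦ AAA
    C ↦ BCB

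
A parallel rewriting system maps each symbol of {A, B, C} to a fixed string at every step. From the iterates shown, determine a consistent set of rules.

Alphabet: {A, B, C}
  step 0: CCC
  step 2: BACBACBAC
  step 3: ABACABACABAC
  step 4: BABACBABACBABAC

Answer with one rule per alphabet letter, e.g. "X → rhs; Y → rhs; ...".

  step 3 ⇒ step 4: ABACABACABAC ⇒ B·A·B·AC·B·A·B·AC·B·A·B·AC
    A ↦ B
    B ↦ A
    C ↦ AC

A->B, B->A, C->AC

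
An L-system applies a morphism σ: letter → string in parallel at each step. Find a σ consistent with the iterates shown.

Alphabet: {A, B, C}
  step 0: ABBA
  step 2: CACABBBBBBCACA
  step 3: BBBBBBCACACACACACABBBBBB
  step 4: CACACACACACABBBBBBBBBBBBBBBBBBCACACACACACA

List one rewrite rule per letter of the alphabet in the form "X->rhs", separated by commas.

  step 3 ⇒ step 4: BBBBBBCACACACACACABBBBBB ⇒ CA·CA·CA·CA·CA·CA·B·BB·B·BB·B·BB·B·BB·B·BB·B·BB·CA·CA·CA·CA·CA·CA
    A ↦ BB
    B ↦ CA
    C ↦ B

A->BB, B->CA, C->B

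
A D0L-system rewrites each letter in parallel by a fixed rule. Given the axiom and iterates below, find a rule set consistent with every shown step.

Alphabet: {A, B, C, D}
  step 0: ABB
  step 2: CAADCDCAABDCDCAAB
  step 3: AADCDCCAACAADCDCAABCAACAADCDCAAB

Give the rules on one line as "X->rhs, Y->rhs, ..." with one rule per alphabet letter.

A->DC, B->AAB, C->AA, D->C

  step 2 ⇒ step 3: CAADCDCAABDCDCAAB ⇒ AA·DC·DC·C·AA·C·AA·DC·DC·AAB·C·AA·C·AA·DC·DC·AAB
    A ↦ DC
    B ↦ AAB
    C ↦ AA
    D ↦ C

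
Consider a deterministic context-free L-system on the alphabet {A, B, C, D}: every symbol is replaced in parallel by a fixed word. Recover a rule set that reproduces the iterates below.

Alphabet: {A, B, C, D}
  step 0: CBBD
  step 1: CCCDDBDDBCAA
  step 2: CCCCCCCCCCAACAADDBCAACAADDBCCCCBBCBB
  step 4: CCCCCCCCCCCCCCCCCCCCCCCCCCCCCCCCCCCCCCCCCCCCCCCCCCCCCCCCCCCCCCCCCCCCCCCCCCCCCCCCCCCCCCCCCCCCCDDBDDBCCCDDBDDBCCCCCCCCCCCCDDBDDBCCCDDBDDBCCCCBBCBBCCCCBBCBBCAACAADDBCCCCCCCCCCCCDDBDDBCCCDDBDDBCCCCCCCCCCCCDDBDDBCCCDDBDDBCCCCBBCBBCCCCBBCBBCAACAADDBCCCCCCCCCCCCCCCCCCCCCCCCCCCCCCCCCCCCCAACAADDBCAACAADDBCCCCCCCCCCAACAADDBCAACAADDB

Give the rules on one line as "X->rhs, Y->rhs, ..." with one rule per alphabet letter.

A->CBB, B->DDB, C->CCC, D->CAA

  step 1 ⇒ step 2: CCCDDBDDBCAA ⇒ CCC·CCC·CCC·CAA·CAA·DDB·CAA·CAA·DDB·CCC·CBB·CBB
    A ↦ CBB
    B ↦ DDB
    C ↦ CCC
    D ↦ CAA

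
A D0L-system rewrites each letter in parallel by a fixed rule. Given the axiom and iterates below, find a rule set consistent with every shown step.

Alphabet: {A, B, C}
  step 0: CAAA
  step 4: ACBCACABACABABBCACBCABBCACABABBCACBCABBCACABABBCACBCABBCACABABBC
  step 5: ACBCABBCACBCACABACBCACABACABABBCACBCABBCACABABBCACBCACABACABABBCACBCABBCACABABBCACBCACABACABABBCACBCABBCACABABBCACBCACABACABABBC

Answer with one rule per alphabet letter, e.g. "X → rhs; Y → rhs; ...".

  step 4 ⇒ step 5: ACBCACABACABABBCACBCABBCACABABBCACBCABBCACABABBCACBCABBCACABABBC ⇒ AC·BC·AB·BC·AC·BC·AC·AB·AC·BC·AC·AB·AC·AB·AB·BC·AC·BC·AB·BC·AC·AB·AB·BC·AC·BC·AC·AB·AC·AB·AB·BC·AC·BC·AB·BC·AC·AB·AB·BC·AC·BC·AC·AB·AC·AB·AB·BC·AC·BC·AB·BC·AC·AB·AB·BC·AC·BC·AC·AB·AC·AB·AB·BC
    A ↦ AC
    B ↦ AB
    C ↦ BC

A->AC, B->AB, C->BC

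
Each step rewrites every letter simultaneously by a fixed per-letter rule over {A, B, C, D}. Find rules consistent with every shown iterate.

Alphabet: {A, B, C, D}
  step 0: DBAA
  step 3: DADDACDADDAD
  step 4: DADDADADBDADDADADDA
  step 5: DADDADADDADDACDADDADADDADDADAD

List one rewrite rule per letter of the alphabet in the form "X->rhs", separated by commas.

  step 4 ⇒ step 5: DADDADADBDADDADADDA ⇒ DA·D·DA·DA·D·DA·D·DA·C·DA·D·DA·DA·D·DA·D·DA·DA·D
    A ↦ D
    B ↦ C
    D ↦ DA
  step 3 ⇒ step 4: DADDACDADDAD ⇒ DA·D·DA·DA·D·B·DA·D·DA·DA·D·DA
    C ↦ B

A->D, B->C, C->B, D->DA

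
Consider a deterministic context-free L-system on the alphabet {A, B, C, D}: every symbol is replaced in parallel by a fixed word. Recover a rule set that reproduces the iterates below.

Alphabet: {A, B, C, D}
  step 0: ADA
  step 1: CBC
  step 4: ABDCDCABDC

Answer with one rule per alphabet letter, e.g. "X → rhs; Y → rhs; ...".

A->C, B->A, C->DC, D->B

  step 0 ⇒ step 1: ADA ⇒ C·B·C
    A ↦ C
    D ↦ B
    B ↦ A  (constrained at step 1)
    C ↦ DC  (constrained at step 1)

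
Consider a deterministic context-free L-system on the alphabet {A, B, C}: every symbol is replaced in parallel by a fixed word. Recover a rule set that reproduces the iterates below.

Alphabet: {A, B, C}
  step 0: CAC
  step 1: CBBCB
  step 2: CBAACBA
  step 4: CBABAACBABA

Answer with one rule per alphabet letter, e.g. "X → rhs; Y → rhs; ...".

A->B, B->A, C->CB

  step 1 ⇒ step 2: CBBCB ⇒ CB·A·A·CB·A
    B ↦ A
    C ↦ CB
  step 0 ⇒ step 1: CAC ⇒ CB·B·CB
    A ↦ B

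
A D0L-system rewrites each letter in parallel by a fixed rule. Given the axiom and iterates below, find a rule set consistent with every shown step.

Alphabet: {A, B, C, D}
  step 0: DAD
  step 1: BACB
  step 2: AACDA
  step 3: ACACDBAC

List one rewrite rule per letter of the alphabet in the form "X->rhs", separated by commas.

  step 2 ⇒ step 3: AACDA ⇒ AC·AC·D·B·AC
    A ↦ AC
    C ↦ D
    D ↦ B
  step 1 ⇒ step 2: BACB ⇒ A·AC·D·A
    B ↦ A

A->AC, B->A, C->D, D->B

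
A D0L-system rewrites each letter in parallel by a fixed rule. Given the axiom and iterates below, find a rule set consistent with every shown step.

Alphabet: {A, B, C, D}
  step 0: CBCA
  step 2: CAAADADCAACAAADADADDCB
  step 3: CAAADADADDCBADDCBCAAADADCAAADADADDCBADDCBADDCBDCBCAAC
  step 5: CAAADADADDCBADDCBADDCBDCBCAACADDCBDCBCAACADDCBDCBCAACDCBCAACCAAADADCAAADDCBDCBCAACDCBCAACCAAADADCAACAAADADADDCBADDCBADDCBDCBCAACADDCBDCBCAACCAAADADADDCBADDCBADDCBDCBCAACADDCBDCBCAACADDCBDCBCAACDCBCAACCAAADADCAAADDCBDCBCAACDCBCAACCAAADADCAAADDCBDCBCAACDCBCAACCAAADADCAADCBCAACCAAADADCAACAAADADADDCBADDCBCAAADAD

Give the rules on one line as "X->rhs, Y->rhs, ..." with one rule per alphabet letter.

  step 2 ⇒ step 3: CAAADADCAACAAADADADDCB ⇒ CAA·AD·AD·AD·DCB·AD·DCB·CAA·AD·AD·CAA·AD·AD·AD·DCB·AD·DCB·AD·DCB·DCB·CAA·C
    A ↦ AD
    B ↦ C
    C ↦ CAA
    D ↦ DCB

A->AD, B->C, C->CAA, D->DCB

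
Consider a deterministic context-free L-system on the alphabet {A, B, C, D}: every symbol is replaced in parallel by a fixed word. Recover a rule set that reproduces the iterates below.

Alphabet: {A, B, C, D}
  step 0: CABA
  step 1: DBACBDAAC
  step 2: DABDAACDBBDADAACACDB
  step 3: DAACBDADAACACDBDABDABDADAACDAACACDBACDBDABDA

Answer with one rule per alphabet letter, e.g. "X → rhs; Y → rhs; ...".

A->AC, B->BDA, C->DB, D->DA

  step 2 ⇒ step 3: DABDAACDBBDADAACACDB ⇒ DA·AC·BDA·DA·AC·AC·DB·DA·BDA·BDA·DA·AC·DA·AC·AC·DB·AC·DB·DA·BDA
    A ↦ AC
    B ↦ BDA
    C ↦ DB
    D ↦ DA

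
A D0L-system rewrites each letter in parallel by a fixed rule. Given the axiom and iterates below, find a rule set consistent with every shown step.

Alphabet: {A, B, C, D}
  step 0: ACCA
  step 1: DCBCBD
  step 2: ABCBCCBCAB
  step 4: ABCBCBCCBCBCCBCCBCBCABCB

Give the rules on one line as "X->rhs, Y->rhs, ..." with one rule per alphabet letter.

  step 1 ⇒ step 2: DCBCBD ⇒ AB·CB·C·CB·C·AB
    B ↦ C
    C ↦ CB
    D ↦ AB
  step 0 ⇒ step 1: ACCA ⇒ D·CB·CB·D
    A ↦ D

A->D, B->C, C->CB, D->AB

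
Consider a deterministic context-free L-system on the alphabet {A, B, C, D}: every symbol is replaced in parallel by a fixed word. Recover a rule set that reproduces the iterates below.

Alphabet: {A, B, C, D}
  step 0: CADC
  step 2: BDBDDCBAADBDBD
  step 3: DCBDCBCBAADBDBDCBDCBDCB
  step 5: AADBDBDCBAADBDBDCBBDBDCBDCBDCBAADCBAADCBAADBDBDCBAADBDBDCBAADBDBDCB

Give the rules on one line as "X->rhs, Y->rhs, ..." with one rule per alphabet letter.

A->BD, B->D, C->AA, D->CB

  step 2 ⇒ step 3: BDBDDCBAADBDBD ⇒ D·CB·D·CB·CB·AA·D·BD·BD·CB·D·CB·D·CB
    A ↦ BD
    B ↦ D
    C ↦ AA
    D ↦ CB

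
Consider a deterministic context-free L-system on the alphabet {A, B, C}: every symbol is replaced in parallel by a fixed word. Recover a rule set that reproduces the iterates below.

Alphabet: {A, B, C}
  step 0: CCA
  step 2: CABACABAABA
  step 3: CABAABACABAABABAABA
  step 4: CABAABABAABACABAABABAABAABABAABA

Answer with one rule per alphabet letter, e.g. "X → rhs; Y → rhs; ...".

A->BA, B->A, C->CA

  step 3 ⇒ step 4: CABAABACABAABABAABA ⇒ CA·BA·A·BA·BA·A·BA·CA·BA·A·BA·BA·A·BA·A·BA·BA·A·BA
    A ↦ BA
    B ↦ A
    C ↦ CA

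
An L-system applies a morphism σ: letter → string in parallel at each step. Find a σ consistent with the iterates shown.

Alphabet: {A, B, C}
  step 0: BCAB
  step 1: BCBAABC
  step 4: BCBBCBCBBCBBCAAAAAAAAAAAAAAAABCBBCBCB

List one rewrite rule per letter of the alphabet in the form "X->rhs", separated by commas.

  step 0 ⇒ step 1: BCAB ⇒ BC·B·AA·BC
    A ↦ AA
    B ↦ BC
    C ↦ B

A->AA, B->BC, C->B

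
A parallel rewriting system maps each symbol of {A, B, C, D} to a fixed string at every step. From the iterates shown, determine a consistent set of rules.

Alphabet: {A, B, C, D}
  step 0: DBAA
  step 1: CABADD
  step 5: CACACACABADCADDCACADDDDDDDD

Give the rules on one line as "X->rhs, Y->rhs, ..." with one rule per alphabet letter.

A->D, B->BA, C->D, D->CA

  step 0 ⇒ step 1: DBAA ⇒ CA·BA·D·D
    A ↦ D
    B ↦ BA
    D ↦ CA
    C ↦ D  (constrained at step 1)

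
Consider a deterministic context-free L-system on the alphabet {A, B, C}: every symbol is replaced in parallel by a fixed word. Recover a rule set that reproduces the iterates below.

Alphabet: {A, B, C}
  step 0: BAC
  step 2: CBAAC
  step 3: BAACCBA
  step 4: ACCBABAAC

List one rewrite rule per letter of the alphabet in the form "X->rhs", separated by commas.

A->C, B->A, C->BA

  step 3 ⇒ step 4: BAACCBA ⇒ A·C·C·BA·BA·A·C
    A ↦ C
    B ↦ A
    C ↦ BA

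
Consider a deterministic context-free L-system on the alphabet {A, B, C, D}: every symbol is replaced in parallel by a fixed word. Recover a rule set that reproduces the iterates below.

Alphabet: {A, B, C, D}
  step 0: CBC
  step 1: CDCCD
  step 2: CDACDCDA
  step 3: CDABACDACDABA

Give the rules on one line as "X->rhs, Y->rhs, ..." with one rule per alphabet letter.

  step 2 ⇒ step 3: CDACDCDA ⇒ CD·A·BA·CD·A·CD·A·BA
    A ↦ BA
    C ↦ CD
    D ↦ A
  step 0 ⇒ step 1: CBC ⇒ CD·C·CD
    B ↦ C

A->BA, B->C, C->CD, D->A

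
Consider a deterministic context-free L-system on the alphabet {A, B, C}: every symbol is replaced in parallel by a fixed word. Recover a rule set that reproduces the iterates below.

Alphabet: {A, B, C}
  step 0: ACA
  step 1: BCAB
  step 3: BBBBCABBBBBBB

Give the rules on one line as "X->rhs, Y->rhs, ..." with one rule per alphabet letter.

A->B, B->BB, C->CA

  step 0 ⇒ step 1: ACA ⇒ B·CA·B
    A ↦ B
    C ↦ CA
    B ↦ BB  (constrained at step 1)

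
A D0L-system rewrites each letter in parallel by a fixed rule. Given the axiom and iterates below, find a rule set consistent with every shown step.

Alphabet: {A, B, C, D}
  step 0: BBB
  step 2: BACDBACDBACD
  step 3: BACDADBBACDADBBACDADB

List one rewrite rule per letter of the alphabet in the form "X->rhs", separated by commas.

  step 2 ⇒ step 3: BACDBACDBACD ⇒ BA·CD·AD·B·BA·CD·AD·B·BA·CD·AD·B
    A ↦ CD
    B ↦ BA
    C ↦ AD
    D ↦ B

A->CD, B->BA, C->AD, D->B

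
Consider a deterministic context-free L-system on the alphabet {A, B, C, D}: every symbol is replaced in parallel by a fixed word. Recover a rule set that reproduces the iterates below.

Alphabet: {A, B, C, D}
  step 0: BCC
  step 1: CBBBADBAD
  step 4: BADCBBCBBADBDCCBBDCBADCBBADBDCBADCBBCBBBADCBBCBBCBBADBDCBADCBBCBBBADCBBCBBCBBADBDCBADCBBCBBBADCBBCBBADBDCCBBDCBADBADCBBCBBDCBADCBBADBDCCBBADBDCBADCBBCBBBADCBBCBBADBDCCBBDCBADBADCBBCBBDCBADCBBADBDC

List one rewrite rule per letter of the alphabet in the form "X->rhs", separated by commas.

  step 0 ⇒ step 1: BCC ⇒ CBB·BAD·BAD
    B ↦ CBB
    C ↦ BAD
    A ↦ ADB  (constrained at step 1)
    D ↦ DC  (constrained at step 1)

A->ADB, B->CBB, C->BAD, D->DC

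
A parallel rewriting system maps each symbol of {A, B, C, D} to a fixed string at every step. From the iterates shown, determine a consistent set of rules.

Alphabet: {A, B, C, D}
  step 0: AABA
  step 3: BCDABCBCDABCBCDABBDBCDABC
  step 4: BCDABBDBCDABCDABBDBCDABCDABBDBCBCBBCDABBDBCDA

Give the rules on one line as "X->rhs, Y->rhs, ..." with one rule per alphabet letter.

  step 3 ⇒ step 4: BCDABCBCDABCBCDABBDBCDABC ⇒ BC·DA·B·BD·BC·DA·BC·DA·B·BD·BC·DA·BC·DA·B·BD·BC·BC·B·BC·DA·B·BD·BC·DA
    A ↦ BD
    B ↦ BC
    C ↦ DA
    D ↦ B

A->BD, B->BC, C->DA, D->B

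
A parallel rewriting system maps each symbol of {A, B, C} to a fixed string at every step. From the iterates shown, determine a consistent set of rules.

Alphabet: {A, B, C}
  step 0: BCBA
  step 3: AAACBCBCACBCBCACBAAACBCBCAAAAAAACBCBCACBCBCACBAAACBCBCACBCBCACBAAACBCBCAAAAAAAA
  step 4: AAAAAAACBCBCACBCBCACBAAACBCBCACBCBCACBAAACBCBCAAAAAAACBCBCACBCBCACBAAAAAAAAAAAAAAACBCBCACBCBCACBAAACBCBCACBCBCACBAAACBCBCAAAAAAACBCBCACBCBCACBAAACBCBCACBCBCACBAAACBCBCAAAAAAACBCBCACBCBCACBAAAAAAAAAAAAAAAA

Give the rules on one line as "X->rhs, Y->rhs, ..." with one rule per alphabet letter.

  step 3 ⇒ step 4: AAACBCBCACBCBCACBAAACBCBCAAAAAAACBCBCACBCBCACBAAACBCBCACBCBCACBAAACBCBCAAAAAAAA ⇒ AA·AA·AA·ACB·CBC·ACB·CBC·ACB·AA·ACB·CBC·ACB·CBC·ACB·AA·ACB·CBC·AA·AA·AA·ACB·CBC·ACB·CBC·ACB·AA·AA·AA·AA·AA·AA·AA·ACB·CBC·ACB·CBC·ACB·AA·ACB·CBC·ACB·CBC·ACB·AA·ACB·CBC·AA·AA·AA·ACB·CBC·ACB·CBC·ACB·AA·ACB·CBC·ACB·CBC·ACB·AA·ACB·CBC·AA·AA·AA·ACB·CBC·ACB·CBC·ACB·AA·AA·AA·AA·AA·AA·AA·AA
    A ↦ AA
    B ↦ CBC
    C ↦ ACB

A->AA, B->CBC, C->ACB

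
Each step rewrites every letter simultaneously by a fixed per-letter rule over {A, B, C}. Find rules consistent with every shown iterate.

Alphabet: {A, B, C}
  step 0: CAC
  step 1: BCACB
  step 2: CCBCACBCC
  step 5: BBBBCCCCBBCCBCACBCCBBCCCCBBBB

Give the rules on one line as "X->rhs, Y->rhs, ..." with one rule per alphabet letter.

A->CAC, B->CC, C->B

  step 1 ⇒ step 2: BCACB ⇒ CC·B·CAC·B·CC
    A ↦ CAC
    B ↦ CC
    C ↦ B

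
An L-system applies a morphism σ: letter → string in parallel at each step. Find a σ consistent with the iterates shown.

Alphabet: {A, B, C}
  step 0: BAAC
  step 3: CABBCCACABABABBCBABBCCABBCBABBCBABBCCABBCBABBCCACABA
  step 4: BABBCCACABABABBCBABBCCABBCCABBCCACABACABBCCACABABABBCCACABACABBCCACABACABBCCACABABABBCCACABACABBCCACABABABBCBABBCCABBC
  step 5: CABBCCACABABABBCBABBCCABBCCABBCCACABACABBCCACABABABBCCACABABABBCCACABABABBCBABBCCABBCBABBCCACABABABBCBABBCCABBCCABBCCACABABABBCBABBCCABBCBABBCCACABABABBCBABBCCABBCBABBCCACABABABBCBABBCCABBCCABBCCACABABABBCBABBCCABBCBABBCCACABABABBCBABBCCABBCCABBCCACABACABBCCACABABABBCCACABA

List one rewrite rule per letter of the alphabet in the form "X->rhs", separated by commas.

A->BBC, B->CA, C->BA

  step 4 ⇒ step 5: BABBCCACABABABBCBABBCCABBCCABBCCACABACABBCCACABABABBCCACABACABBCCACABACABBCCACABABABBCCACABACABBCCACABABABBCBABBCCABBC ⇒ CA·BBC·CA·CA·BA·BA·BBC·BA·BBC·CA·BBC·CA·BBC·CA·CA·BA·CA·BBC·CA·CA·BA·BA·BBC·CA·CA·BA·BA·BBC·CA·CA·BA·BA·BBC·BA·BBC·CA·BBC·BA·BBC·CA·CA·BA·BA·BBC·BA·BBC·CA·BBC·CA·BBC·CA·CA·BA·BA·BBC·BA·BBC·CA·BBC·BA·BBC·CA·CA·BA·BA·BBC·BA·BBC·CA·BBC·BA·BBC·CA·CA·BA·BA·BBC·BA·BBC·CA·BBC·CA·BBC·CA·CA·BA·BA·BBC·BA·BBC·CA·BBC·BA·BBC·CA·CA·BA·BA·BBC·BA·BBC·CA·BBC·CA·BBC·CA·CA·BA·CA·BBC·CA·CA·BA·BA·BBC·CA·CA·BA
    A ↦ BBC
    B ↦ CA
    C ↦ BA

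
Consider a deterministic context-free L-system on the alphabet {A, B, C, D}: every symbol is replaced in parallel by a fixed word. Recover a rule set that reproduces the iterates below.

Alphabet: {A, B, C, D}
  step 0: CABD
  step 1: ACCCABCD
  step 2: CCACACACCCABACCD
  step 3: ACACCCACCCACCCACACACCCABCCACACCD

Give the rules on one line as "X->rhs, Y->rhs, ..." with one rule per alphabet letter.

A->CC, B->AB, C->AC, D->CD

  step 2 ⇒ step 3: CCACACACCCABACCD ⇒ AC·AC·CC·AC·CC·AC·CC·AC·AC·AC·CC·AB·CC·AC·AC·CD
    A ↦ CC
    B ↦ AB
    C ↦ AC
    D ↦ CD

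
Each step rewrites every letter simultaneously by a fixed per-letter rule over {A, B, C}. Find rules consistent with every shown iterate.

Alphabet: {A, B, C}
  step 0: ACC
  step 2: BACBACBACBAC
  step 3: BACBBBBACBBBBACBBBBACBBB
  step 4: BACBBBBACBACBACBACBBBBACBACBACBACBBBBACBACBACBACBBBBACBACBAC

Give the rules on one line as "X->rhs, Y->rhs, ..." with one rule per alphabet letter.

A->BB, B->BAC, C->B

  step 3 ⇒ step 4: BACBBBBACBBBBACBBBBACBBB ⇒ BAC·BB·B·BAC·BAC·BAC·BAC·BB·B·BAC·BAC·BAC·BAC·BB·B·BAC·BAC·BAC·BAC·BB·B·BAC·BAC·BAC
    A ↦ BB
    B ↦ BAC
    C ↦ B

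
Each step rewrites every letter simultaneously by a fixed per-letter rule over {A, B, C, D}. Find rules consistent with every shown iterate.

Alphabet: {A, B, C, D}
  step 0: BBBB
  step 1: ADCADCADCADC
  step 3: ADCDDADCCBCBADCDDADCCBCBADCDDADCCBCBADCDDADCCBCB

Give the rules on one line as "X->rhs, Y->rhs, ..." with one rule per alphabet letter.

  step 0 ⇒ step 1: BBBB ⇒ ADC·ADC·ADC·ADC
    B ↦ ADC
    A ↦ B  (constrained at step 1)
    C ↦ DD  (constrained at step 1)
    D ↦ CB  (constrained at step 1)

A->B, B->ADC, C->DD, D->CB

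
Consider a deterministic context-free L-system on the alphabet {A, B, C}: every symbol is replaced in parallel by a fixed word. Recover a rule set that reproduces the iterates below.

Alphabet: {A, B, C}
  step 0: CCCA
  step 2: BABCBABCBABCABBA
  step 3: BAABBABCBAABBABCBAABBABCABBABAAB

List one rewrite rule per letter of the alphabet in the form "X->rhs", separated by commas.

  step 2 ⇒ step 3: BABCBABCBABCABBA ⇒ BA·AB·BA·BC·BA·AB·BA·BC·BA·AB·BA·BC·AB·BA·BA·AB
    A ↦ AB
    B ↦ BA
    C ↦ BC

A->AB, B->BA, C->BC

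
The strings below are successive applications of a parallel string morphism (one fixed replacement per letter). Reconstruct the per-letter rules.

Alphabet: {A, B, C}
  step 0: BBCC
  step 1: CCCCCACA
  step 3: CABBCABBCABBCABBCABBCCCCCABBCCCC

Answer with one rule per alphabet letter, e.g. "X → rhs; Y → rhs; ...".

  step 0 ⇒ step 1: BBCC ⇒ CC·CC·CA·CA
    B ↦ CC
    C ↦ CA
    A ↦ BB  (constrained at step 1)

A->BB, B->CC, C->CA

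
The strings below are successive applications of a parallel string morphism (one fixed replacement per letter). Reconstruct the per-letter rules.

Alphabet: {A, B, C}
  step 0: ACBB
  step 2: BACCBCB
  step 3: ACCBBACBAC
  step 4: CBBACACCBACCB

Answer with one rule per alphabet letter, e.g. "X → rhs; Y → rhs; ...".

  step 3 ⇒ step 4: ACCBBACBAC ⇒ C·B·B·AC·AC·C·B·AC·C·B
    A ↦ C
    B ↦ AC
    C ↦ B

A->C, B->AC, C->B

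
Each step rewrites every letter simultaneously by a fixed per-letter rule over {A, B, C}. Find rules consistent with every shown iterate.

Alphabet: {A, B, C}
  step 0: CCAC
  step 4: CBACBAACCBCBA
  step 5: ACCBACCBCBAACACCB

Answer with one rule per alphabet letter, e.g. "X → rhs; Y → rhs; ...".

  step 4 ⇒ step 5: CBACBAACCBCBA ⇒ A·C·CB·A·C·CB·CB·A·A·C·A·C·CB
    A ↦ CB
    B ↦ C
    C ↦ A

A->CB, B->C, C->A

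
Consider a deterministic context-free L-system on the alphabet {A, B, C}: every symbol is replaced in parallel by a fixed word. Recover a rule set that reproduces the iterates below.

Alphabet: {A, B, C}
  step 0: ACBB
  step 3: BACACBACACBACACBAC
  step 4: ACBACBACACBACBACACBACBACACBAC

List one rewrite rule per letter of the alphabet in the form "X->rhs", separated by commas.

A->B, B->AC, C->AC

  step 3 ⇒ step 4: BACACBACACBACACBAC ⇒ AC·B·AC·B·AC·AC·B·AC·B·AC·AC·B·AC·B·AC·AC·B·AC
    A ↦ B
    B ↦ AC
    C ↦ AC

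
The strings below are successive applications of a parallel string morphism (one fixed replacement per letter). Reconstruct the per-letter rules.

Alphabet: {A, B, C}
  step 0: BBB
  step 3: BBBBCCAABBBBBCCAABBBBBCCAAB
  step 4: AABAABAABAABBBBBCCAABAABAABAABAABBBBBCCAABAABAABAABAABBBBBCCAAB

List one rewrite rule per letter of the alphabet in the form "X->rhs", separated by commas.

A->C, B->AAB, C->BB

  step 3 ⇒ step 4: BBBBCCAABBBBBCCAABBBBBCCAAB ⇒ AAB·AAB·AAB·AAB·BB·BB·C·C·AAB·AAB·AAB·AAB·AAB·BB·BB·C·C·AAB·AAB·AAB·AAB·AAB·BB·BB·C·C·AAB
    A ↦ C
    B ↦ AAB
    C ↦ BB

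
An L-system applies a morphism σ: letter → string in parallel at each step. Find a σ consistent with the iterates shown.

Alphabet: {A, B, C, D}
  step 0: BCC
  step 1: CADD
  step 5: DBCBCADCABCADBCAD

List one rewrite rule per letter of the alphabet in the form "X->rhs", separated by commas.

  step 0 ⇒ step 1: BCC ⇒ CA·D·D
    B ↦ CA
    C ↦ D
    A ↦ BC  (constrained at step 1)
    D ↦ B  (constrained at step 1)

A->BC, B->CA, C->D, D->B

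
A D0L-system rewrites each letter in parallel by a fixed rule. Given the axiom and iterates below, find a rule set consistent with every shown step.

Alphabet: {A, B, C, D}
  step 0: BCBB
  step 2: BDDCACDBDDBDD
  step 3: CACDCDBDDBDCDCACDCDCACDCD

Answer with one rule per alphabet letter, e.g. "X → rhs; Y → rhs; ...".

A->D, B->CA, C->BD, D->CD

  step 2 ⇒ step 3: BDDCACDBDDBDD ⇒ CA·CD·CD·BD·D·BD·CD·CA·CD·CD·CA·CD·CD
    A ↦ D
    B ↦ CA
    C ↦ BD
    D ↦ CD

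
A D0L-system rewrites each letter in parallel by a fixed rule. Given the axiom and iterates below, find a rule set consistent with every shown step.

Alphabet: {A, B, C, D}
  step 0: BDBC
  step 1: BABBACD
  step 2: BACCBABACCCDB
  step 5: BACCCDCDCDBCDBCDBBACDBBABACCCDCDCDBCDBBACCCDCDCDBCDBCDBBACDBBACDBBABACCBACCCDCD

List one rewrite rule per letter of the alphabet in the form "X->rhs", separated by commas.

  step 1 ⇒ step 2: BABBACD ⇒ BA·CC·BA·BA·CC·CD·B
    A ↦ CC
    B ↦ BA
    C ↦ CD
    D ↦ B

A->CC, B->BA, C->CD, D->B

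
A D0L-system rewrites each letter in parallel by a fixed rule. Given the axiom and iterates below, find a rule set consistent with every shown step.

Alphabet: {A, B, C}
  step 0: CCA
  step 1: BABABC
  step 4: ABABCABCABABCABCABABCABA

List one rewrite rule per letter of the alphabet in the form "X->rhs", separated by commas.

  step 0 ⇒ step 1: CCA ⇒ BA·BA·BC
    A ↦ BC
    C ↦ BA
    B ↦ A  (constrained at step 1)

A->BC, B->A, C->BA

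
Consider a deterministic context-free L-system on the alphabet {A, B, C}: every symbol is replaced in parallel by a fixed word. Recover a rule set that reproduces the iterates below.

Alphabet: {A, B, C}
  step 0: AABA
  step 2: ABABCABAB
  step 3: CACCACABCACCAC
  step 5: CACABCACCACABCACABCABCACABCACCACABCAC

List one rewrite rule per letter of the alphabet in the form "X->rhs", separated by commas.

A->C, B->AC, C->AB

  step 2 ⇒ step 3: ABABCABAB ⇒ C·AC·C·AC·AB·C·AC·C·AC
    A ↦ C
    B ↦ AC
    C ↦ AB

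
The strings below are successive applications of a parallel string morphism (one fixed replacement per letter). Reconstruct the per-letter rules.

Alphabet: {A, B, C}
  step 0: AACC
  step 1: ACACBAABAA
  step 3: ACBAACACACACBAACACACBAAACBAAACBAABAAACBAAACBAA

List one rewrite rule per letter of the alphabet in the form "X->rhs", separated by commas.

  step 0 ⇒ step 1: AACC ⇒ AC·AC·BAA·BAA
    A ↦ AC
    C ↦ BAA
    B ↦ C  (constrained at step 1)

A->AC, B->C, C->BAA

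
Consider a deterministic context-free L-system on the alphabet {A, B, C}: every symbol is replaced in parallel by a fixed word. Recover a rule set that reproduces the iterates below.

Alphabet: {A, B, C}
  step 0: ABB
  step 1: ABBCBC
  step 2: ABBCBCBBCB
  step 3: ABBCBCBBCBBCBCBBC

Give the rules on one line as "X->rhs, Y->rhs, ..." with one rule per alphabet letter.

  step 2 ⇒ step 3: ABBCBCBBCB ⇒ AB·BC·BC·B·BC·B·BC·BC·B·BC
    A ↦ AB
    B ↦ BC
    C ↦ B

A->AB, B->BC, C->B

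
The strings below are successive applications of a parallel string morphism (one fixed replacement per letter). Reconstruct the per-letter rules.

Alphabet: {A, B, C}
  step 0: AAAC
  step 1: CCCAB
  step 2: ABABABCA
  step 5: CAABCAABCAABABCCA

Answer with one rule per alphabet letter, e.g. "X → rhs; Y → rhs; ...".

  step 1 ⇒ step 2: CCCAB ⇒ AB·AB·AB·C·A
    A ↦ C
    B ↦ A
    C ↦ AB

A->C, B->A, C->AB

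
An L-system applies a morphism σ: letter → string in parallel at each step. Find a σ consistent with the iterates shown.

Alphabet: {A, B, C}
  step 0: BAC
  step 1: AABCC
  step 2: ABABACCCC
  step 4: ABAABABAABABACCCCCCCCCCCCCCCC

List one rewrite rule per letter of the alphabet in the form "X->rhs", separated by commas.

A->AB, B->A, C->CC

  step 1 ⇒ step 2: AABCC ⇒ AB·AB·A·CC·CC
    A ↦ AB
    B ↦ A
    C ↦ CC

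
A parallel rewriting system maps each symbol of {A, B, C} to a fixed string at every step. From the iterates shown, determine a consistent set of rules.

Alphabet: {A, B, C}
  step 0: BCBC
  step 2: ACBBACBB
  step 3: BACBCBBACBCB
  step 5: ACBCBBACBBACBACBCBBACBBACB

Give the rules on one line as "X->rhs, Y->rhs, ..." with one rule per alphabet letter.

  step 2 ⇒ step 3: ACBBACBB ⇒ B·A·CB·CB·B·A·CB·CB
    A ↦ B
    B ↦ CB
    C ↦ A

A->B, B->CB, C->A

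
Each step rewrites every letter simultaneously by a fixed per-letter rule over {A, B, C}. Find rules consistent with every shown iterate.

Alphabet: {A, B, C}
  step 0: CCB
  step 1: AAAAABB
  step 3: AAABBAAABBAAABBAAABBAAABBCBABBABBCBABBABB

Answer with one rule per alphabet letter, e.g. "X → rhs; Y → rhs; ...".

  step 0 ⇒ step 1: CCB ⇒ AA·AA·ABB
    B ↦ ABB
    C ↦ AA
    A ↦ CB  (constrained at step 1)

A->CB, B->ABB, C->AA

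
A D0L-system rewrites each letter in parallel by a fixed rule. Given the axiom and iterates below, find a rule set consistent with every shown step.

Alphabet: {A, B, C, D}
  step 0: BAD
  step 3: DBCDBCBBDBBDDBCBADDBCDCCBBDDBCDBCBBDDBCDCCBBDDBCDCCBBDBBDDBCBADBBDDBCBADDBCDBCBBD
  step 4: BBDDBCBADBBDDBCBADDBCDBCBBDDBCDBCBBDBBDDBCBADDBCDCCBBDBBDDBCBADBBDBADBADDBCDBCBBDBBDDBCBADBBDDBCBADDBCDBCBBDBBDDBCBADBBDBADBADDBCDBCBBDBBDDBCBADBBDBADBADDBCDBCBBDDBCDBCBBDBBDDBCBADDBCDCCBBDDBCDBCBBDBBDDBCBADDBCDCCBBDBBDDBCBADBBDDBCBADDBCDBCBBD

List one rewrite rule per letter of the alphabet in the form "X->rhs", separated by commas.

A->DCC, B->DBC, C->BAD, D->BBD

  step 3 ⇒ step 4: DBCDBCBBDBBDDBCBADDBCDCCBBDDBCDBCBBDDBCDCCBBDDBCDCCBBDBBDDBCBADBBDDBCBADDBCDBCBBD ⇒ BBD·DBC·BAD·BBD·DBC·BAD·DBC·DBC·BBD·DBC·DBC·BBD·BBD·DBC·BAD·DBC·DCC·BBD·BBD·DBC·BAD·BBD·BAD·BAD·DBC·DBC·BBD·BBD·DBC·BAD·BBD·DBC·BAD·DBC·DBC·BBD·BBD·DBC·BAD·BBD·BAD·BAD·DBC·DBC·BBD·BBD·DBC·BAD·BBD·BAD·BAD·DBC·DBC·BBD·DBC·DBC·BBD·BBD·DBC·BAD·DBC·DCC·BBD·DBC·DBC·BBD·BBD·DBC·BAD·DBC·DCC·BBD·BBD·DBC·BAD·BBD·DBC·BAD·DBC·DBC·BBD
    A ↦ DCC
    B ↦ DBC
    C ↦ BAD
    D ↦ BBD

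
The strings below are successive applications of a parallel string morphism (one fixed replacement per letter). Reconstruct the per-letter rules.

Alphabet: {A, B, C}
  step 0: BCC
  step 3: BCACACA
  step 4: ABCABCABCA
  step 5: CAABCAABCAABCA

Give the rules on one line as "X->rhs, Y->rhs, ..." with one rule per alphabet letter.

  step 4 ⇒ step 5: ABCABCABCA ⇒ CA·A·B·CA·A·B·CA·A·B·CA
    A ↦ CA
    B ↦ A
    C ↦ B

A->CA, B->A, C->B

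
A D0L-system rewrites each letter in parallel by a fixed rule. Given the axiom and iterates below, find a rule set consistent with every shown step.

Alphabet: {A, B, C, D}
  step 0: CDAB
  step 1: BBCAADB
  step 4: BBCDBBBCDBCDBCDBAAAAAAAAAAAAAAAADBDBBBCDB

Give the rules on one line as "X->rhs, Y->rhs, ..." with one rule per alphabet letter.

  step 0 ⇒ step 1: CDAB ⇒ BB·C·AA·DB
    A ↦ AA
    B ↦ DB
    C ↦ BB
    D ↦ C

A->AA, B->DB, C->BB, D->C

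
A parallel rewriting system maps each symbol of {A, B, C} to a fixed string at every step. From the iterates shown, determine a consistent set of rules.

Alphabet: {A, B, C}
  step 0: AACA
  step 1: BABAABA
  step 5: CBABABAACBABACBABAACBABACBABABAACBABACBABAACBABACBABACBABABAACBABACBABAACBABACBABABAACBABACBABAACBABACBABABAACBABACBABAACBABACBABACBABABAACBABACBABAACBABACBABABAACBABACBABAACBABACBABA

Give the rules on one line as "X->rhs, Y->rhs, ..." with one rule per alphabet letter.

A->BA, B->CBA, C->A

  step 0 ⇒ step 1: AACA ⇒ BA·BA·A·BA
    A ↦ BA
    C ↦ A
    B ↦ CBA  (constrained at step 1)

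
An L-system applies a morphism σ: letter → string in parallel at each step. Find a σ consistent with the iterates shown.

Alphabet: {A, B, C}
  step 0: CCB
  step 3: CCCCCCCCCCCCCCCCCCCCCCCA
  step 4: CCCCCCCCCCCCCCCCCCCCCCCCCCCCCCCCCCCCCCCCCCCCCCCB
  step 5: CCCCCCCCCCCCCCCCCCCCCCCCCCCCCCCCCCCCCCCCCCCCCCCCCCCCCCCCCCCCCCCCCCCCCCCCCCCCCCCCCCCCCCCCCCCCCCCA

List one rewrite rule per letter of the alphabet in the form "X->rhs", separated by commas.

  step 4 ⇒ step 5: CCCCCCCCCCCCCCCCCCCCCCCCCCCCCCCCCCCCCCCCCCCCCCCB ⇒ CC·CC·CC·CC·CC·CC·CC·CC·CC·CC·CC·CC·CC·CC·CC·CC·CC·CC·CC·CC·CC·CC·CC·CC·CC·CC·CC·CC·CC·CC·CC·CC·CC·CC·CC·CC·CC·CC·CC·CC·CC·CC·CC·CC·CC·CC·CC·CA
    B ↦ CA
    C ↦ CC
  step 3 ⇒ step 4: CCCCCCCCCCCCCCCCCCCCCCCA ⇒ CC·CC·CC·CC·CC·CC·CC·CC·CC·CC·CC·CC·CC·CC·CC·CC·CC·CC·CC·CC·CC·CC·CC·CB
    A ↦ CB

A->CB, B->CA, C->CC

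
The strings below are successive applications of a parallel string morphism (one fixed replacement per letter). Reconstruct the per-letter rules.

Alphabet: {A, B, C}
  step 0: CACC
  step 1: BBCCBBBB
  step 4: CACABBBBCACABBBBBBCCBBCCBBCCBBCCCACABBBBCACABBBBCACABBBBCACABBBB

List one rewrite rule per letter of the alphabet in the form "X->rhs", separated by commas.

A->CC, B->CA, C->BB

  step 0 ⇒ step 1: CACC ⇒ BB·CC·BB·BB
    A ↦ CC
    C ↦ BB
    B ↦ CA  (constrained at step 1)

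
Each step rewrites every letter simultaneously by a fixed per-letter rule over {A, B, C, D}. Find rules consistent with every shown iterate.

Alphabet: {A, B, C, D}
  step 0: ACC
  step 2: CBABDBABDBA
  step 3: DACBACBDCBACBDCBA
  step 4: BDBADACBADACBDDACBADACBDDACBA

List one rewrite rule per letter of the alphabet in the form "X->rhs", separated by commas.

  step 3 ⇒ step 4: DACBACBDCBACBDCBA ⇒ BD·BA·DA·C·BA·DA·C·BD·DA·C·BA·DA·C·BD·DA·C·BA
    A ↦ BA
    B ↦ C
    C ↦ DA
    D ↦ BD

A->BA, B->C, C->DA, D->BD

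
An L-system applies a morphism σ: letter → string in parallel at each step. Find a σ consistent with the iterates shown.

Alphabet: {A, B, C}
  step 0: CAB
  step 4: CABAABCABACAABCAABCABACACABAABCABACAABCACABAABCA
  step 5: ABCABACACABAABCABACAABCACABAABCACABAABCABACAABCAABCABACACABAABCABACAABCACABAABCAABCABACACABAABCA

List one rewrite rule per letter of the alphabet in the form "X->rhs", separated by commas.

  step 4 ⇒ step 5: CABAABCABACAABCAABCABACACABAABCABACAABCACABAABCA ⇒ AB·CA·BA·CA·CA·BA·AB·CA·BA·CA·AB·CA·CA·BA·AB·CA·CA·BA·AB·CA·BA·CA·AB·CA·AB·CA·BA·CA·CA·BA·AB·CA·BA·CA·AB·CA·CA·BA·AB·CA·AB·CA·BA·CA·CA·BA·AB·CA
    A ↦ CA
    B ↦ BA
    C ↦ AB

A->CA, B->BA, C->AB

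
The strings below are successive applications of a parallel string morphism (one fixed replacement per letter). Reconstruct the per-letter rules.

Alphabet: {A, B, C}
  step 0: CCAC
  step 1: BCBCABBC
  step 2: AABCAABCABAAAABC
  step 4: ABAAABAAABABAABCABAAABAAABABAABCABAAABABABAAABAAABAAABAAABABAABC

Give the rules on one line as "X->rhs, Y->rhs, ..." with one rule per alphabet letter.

  step 1 ⇒ step 2: BCBCABBC ⇒ AA·BC·AA·BC·AB·AA·AA·BC
    A ↦ AB
    B ↦ AA
    C ↦ BC

A->AB, B->AA, C->BC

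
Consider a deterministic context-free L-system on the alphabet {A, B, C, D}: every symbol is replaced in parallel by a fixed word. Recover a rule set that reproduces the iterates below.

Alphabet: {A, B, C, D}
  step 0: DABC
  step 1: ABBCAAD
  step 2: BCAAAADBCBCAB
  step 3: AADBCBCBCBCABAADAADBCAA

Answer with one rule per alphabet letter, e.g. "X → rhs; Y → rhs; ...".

  step 2 ⇒ step 3: BCAAAADBCBCAB ⇒ AA·D·BC·BC·BC·BC·AB·AA·D·AA·D·BC·AA
    A ↦ BC
    B ↦ AA
    C ↦ D
    D ↦ AB

A->BC, B->AA, C->D, D->AB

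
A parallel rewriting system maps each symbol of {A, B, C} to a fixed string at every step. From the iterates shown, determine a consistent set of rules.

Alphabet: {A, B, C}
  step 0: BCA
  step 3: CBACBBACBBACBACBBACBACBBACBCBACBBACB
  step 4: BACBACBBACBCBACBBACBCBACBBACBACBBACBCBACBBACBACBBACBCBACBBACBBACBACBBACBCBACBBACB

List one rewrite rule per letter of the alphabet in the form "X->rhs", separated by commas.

A->ACB, B->CB, C->BA

  step 3 ⇒ step 4: CBACBBACBBACBACBBACBACBBACBCBACBBACB ⇒ BA·CB·ACB·BA·CB·CB·ACB·BA·CB·CB·ACB·BA·CB·ACB·BA·CB·CB·ACB·BA·CB·ACB·BA·CB·CB·ACB·BA·CB·BA·CB·ACB·BA·CB·CB·ACB·BA·CB
    A ↦ ACB
    B ↦ CB
    C ↦ BA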